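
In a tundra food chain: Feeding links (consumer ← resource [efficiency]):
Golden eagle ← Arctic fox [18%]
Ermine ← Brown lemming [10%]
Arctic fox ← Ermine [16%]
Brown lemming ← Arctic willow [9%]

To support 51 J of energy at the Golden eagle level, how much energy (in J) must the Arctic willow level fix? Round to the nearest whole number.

196759 J

Cumulative transfer efficiency: 0.09 × 0.1 × 0.16 × 0.18 = 0.0002592
Arctic willow energy = 51 / 0.0002592 = 196759 J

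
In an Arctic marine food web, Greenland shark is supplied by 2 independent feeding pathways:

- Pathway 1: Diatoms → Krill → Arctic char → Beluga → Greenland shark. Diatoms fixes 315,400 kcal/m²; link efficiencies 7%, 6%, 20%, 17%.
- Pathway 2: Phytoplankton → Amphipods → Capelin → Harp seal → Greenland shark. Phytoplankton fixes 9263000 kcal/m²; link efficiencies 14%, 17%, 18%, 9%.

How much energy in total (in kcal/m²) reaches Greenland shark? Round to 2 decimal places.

3616.48 kcal/m²

Pathway 1: 315400 × 0.07 × 0.06 × 0.2 × 0.17 = 45.03912 kcal/m²
Pathway 2: 9263000 × 0.14 × 0.17 × 0.18 × 0.09 = 3571.44228 kcal/m²
Total at Greenland shark: 45.03912 + 3571.44228 = 3616.4814 kcal/m²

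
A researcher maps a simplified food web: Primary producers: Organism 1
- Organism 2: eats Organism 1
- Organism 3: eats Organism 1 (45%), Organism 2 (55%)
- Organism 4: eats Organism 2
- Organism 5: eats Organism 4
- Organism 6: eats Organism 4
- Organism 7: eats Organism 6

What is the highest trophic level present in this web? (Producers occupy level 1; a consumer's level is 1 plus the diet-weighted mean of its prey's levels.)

Organism 2: 1 + 1 = 2
Organism 3: 1 + (0.45×1 + 0.55×2) = 2.55
Organism 4: 1 + 2 = 3
Organism 5: 1 + 3 = 4
Organism 6: 1 + 3 = 4
Organism 7: 1 + 4 = 5

5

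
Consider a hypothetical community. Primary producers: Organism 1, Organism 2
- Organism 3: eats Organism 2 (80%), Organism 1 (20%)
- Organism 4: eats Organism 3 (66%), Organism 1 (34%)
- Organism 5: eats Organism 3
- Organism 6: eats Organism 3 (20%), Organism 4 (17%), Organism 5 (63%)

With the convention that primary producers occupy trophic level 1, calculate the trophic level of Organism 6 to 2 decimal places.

3.74

Organism 3: 1 + (0.8×1 + 0.2×1) = 2
Organism 4: 1 + (0.66×2 + 0.34×1) = 2.66
Organism 5: 1 + 2 = 3
Organism 6: 1 + (0.2×2 + 0.17×2.66 + 0.63×3) = 3.7422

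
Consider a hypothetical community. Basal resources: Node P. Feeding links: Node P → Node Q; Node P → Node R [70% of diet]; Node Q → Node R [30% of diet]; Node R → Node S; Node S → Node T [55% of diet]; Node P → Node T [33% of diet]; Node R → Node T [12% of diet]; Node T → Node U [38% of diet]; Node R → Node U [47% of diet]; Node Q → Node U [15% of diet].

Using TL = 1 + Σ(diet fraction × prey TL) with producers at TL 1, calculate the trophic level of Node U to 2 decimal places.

3.68

Node Q: 1 + 1 = 2
Node R: 1 + (0.7×1 + 0.3×2) = 2.3
Node S: 1 + 2.3 = 3.3
Node T: 1 + (0.55×3.3 + 0.33×1 + 0.12×2.3) = 3.421
Node U: 1 + (0.38×3.421 + 0.47×2.3 + 0.15×2) = 3.68098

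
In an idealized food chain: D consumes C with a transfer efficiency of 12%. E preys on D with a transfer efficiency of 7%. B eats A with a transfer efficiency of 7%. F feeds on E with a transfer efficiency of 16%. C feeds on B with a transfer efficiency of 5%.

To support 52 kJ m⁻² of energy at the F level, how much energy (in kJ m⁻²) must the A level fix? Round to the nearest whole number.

11054422 kJ m⁻²

Cumulative transfer efficiency: 0.07 × 0.05 × 0.12 × 0.07 × 0.16 = 0.000004704
A energy = 52 / 0.000004704 = 11054422 kJ m⁻²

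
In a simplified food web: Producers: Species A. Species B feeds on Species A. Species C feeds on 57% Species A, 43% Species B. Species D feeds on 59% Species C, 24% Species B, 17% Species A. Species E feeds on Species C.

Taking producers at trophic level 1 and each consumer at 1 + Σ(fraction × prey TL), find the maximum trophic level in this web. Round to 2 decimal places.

3.43

Species B: 1 + 1 = 2
Species C: 1 + (0.57×1 + 0.43×2) = 2.43
Species D: 1 + (0.59×2.43 + 0.24×2 + 0.17×1) = 3.0837
Species E: 1 + 2.43 = 3.43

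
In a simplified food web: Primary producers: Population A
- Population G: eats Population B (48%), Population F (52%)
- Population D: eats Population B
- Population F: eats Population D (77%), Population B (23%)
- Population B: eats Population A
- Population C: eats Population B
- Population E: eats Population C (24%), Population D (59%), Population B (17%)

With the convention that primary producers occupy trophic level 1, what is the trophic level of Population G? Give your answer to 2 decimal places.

3.92

Population B: 1 + 1 = 2
Population C: 1 + 2 = 3
Population D: 1 + 2 = 3
Population E: 1 + (0.24×3 + 0.59×3 + 0.17×2) = 3.83
Population F: 1 + (0.77×3 + 0.23×2) = 3.77
Population G: 1 + (0.48×2 + 0.52×3.77) = 3.9204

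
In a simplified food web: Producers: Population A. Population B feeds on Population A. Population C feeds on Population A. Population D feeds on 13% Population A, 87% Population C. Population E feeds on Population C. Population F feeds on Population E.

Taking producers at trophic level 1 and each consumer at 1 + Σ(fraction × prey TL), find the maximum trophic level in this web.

Population B: 1 + 1 = 2
Population C: 1 + 1 = 2
Population D: 1 + (0.13×1 + 0.87×2) = 2.87
Population E: 1 + 2 = 3
Population F: 1 + 3 = 4

4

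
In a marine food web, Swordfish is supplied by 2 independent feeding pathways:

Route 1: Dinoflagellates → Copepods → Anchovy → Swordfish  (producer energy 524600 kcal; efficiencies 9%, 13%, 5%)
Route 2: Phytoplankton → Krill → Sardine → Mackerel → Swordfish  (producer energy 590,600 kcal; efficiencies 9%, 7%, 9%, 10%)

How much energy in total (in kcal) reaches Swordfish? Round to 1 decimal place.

Route 1: 524600 × 0.09 × 0.13 × 0.05 = 306.891 kcal
Route 2: 590600 × 0.09 × 0.07 × 0.09 × 0.1 = 33.48702 kcal
Total at Swordfish: 306.891 + 33.48702 = 340.37802 kcal

340.4 kcal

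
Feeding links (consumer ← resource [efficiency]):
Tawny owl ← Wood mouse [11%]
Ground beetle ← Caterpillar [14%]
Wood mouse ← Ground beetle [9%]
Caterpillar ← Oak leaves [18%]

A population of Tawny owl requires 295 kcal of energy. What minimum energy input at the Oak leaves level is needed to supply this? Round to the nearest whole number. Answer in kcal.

Cumulative transfer efficiency: 0.18 × 0.14 × 0.09 × 0.11 = 0.00024948
Oak leaves energy = 295 / 0.00024948 = 1182460 kcal

1182460 kcal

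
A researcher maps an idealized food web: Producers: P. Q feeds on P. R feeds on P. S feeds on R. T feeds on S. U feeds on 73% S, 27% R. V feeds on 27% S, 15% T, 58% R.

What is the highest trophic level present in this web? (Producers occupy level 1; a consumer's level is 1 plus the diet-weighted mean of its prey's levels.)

Q: 1 + 1 = 2
R: 1 + 1 = 2
S: 1 + 2 = 3
T: 1 + 3 = 4
U: 1 + (0.73×3 + 0.27×2) = 3.73
V: 1 + (0.27×3 + 0.15×4 + 0.58×2) = 3.57

4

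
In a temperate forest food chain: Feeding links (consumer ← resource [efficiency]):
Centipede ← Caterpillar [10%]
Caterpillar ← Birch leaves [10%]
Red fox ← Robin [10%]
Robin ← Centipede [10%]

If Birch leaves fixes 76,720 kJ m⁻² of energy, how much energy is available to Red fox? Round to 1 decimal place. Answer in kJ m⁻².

Caterpillar: 76720 × 0.1 = 7672 kJ m⁻²
Centipede: 7672 × 0.1 = 767.2 kJ m⁻²
Robin: 767.2 × 0.1 = 76.72 kJ m⁻²
Red fox: 76.72 × 0.1 = 7.672 kJ m⁻²

7.7 kJ m⁻²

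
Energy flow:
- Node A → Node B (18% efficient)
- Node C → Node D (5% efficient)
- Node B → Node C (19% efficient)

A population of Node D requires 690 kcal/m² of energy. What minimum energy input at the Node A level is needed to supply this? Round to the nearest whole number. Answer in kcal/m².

Cumulative transfer efficiency: 0.18 × 0.19 × 0.05 = 0.00171
Node A energy = 690 / 0.00171 = 403509 kcal/m²

403509 kcal/m²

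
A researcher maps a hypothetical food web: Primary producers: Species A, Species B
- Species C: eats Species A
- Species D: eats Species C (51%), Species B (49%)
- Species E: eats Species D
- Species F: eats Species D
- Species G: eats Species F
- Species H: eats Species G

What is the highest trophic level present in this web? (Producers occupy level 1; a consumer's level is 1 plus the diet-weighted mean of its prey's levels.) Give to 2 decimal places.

5.51

Species C: 1 + 1 = 2
Species D: 1 + (0.51×2 + 0.49×1) = 2.51
Species E: 1 + 2.51 = 3.51
Species F: 1 + 2.51 = 3.51
Species G: 1 + 3.51 = 4.51
Species H: 1 + 4.51 = 5.51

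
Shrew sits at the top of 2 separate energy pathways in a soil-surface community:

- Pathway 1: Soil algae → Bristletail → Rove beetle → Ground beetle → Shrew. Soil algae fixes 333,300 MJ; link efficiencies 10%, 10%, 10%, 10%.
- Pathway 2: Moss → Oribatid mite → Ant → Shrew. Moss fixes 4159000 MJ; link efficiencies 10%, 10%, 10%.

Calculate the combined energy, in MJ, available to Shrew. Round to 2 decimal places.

Pathway 1: 333300 × 0.1 × 0.1 × 0.1 × 0.1 = 33.33 MJ
Pathway 2: 4159000 × 0.1 × 0.1 × 0.1 = 4159 MJ
Total at Shrew: 33.33 + 4159 = 4192.33 MJ

4192.33 MJ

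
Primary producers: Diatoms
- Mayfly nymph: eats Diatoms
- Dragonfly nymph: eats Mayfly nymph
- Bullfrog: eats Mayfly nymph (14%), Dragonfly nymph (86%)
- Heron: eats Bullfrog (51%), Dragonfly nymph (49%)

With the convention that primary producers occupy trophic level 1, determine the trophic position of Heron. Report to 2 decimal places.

4.44

Mayfly nymph: 1 + 1 = 2
Dragonfly nymph: 1 + 2 = 3
Bullfrog: 1 + (0.14×2 + 0.86×3) = 3.86
Heron: 1 + (0.51×3.86 + 0.49×3) = 4.4386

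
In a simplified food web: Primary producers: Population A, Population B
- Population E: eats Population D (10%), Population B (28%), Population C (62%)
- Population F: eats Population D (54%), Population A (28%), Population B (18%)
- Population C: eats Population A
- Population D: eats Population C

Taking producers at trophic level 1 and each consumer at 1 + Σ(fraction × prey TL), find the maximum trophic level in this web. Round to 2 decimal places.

3.08

Population C: 1 + 1 = 2
Population D: 1 + 2 = 3
Population E: 1 + (0.1×3 + 0.28×1 + 0.62×2) = 2.82
Population F: 1 + (0.54×3 + 0.28×1 + 0.18×1) = 3.08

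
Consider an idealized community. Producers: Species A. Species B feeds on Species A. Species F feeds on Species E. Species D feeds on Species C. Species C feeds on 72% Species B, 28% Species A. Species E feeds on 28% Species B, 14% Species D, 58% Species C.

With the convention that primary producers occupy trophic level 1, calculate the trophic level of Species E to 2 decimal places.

Species B: 1 + 1 = 2
Species C: 1 + (0.72×2 + 0.28×1) = 2.72
Species D: 1 + 2.72 = 3.72
Species E: 1 + (0.28×2 + 0.14×3.72 + 0.58×2.72) = 3.6584
Species F: 1 + 3.6584 = 4.6584

3.66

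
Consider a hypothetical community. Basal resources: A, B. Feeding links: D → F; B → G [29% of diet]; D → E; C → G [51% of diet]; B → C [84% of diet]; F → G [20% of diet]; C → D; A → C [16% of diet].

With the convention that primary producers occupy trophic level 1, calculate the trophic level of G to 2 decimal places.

3.11

C: 1 + (0.16×1 + 0.84×1) = 2
D: 1 + 2 = 3
E: 1 + 3 = 4
F: 1 + 3 = 4
G: 1 + (0.29×1 + 0.2×4 + 0.51×2) = 3.11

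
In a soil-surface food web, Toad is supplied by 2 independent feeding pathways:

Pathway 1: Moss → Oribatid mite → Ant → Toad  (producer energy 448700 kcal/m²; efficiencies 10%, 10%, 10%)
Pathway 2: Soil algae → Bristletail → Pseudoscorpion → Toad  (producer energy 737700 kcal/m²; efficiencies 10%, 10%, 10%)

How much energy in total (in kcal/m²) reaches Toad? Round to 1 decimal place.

Pathway 1: 448700 × 0.1 × 0.1 × 0.1 = 448.7 kcal/m²
Pathway 2: 737700 × 0.1 × 0.1 × 0.1 = 737.7 kcal/m²
Total at Toad: 448.7 + 737.7 = 1186.4 kcal/m²

1186.4 kcal/m²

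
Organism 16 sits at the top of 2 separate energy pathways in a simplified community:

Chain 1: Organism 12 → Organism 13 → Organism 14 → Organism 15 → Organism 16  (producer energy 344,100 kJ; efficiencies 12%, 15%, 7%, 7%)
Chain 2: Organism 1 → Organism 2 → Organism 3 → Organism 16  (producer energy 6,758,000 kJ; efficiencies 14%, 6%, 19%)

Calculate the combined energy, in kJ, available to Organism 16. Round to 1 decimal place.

Chain 1: 344100 × 0.12 × 0.15 × 0.07 × 0.07 = 30.34962 kJ
Chain 2: 6758000 × 0.14 × 0.06 × 0.19 = 10785.768 kJ
Total at Organism 16: 30.34962 + 10785.768 = 10816.11762 kJ

10816.1 kJ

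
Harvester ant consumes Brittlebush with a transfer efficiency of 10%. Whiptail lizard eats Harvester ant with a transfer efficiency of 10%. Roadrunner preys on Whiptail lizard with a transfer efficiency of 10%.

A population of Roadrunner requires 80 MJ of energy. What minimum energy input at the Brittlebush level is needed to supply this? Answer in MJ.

Cumulative transfer efficiency: 0.1 × 0.1 × 0.1 = 0.001
Brittlebush energy = 80 / 0.001 = 80000 MJ

80000 MJ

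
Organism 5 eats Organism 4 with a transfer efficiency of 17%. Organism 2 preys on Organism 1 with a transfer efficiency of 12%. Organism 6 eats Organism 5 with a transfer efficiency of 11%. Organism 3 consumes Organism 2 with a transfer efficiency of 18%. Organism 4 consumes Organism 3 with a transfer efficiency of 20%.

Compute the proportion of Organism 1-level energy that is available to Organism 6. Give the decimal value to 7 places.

Product of link efficiencies: 0.12 × 0.18 × 0.2 × 0.17 × 0.11 = 0.000080784

0.0000808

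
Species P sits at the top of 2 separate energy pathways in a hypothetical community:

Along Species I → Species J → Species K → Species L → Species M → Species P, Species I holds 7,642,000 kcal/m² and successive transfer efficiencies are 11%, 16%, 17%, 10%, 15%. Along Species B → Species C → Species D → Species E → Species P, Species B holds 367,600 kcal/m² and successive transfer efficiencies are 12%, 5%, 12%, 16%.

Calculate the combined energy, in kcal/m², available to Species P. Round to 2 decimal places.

Via Species I: 7642000 × 0.11 × 0.16 × 0.17 × 0.1 × 0.15 = 342.97296 kcal/m²
Via Species B: 367600 × 0.12 × 0.05 × 0.12 × 0.16 = 42.34752 kcal/m²
Total at Species P: 342.97296 + 42.34752 = 385.32048 kcal/m²

385.32 kcal/m²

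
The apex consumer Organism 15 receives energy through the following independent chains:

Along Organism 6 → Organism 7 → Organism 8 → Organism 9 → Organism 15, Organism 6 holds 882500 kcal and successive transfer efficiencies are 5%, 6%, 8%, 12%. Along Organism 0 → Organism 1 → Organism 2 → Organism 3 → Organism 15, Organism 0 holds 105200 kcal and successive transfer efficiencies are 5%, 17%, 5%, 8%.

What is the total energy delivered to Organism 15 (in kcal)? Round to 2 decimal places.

Via Organism 6: 882500 × 0.05 × 0.06 × 0.08 × 0.12 = 25.416 kcal
Via Organism 0: 105200 × 0.05 × 0.17 × 0.05 × 0.08 = 3.5768 kcal
Total at Organism 15: 25.416 + 3.5768 = 28.9928 kcal

28.99 kcal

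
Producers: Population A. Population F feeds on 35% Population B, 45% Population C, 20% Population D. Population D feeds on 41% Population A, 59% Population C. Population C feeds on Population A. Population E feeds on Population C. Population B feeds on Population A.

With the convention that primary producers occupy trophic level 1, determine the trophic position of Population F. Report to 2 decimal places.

Population B: 1 + 1 = 2
Population C: 1 + 1 = 2
Population D: 1 + (0.41×1 + 0.59×2) = 2.59
Population E: 1 + 2 = 3
Population F: 1 + (0.35×2 + 0.45×2 + 0.2×2.59) = 3.118

3.12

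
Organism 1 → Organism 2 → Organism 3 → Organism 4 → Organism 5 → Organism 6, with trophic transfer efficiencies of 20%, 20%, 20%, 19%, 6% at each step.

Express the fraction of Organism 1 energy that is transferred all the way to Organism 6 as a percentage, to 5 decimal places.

0.00912%

Product of link efficiencies: 0.2 × 0.2 × 0.2 × 0.19 × 0.06 = 0.0000912
As a percentage: 0.0000912 × 100 = 0.00912%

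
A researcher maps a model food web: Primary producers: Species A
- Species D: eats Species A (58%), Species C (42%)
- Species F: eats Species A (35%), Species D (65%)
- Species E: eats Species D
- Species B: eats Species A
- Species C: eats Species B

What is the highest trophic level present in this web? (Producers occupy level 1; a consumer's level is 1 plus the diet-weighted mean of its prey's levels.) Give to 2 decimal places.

Species B: 1 + 1 = 2
Species C: 1 + 2 = 3
Species D: 1 + (0.58×1 + 0.42×3) = 2.84
Species E: 1 + 2.84 = 3.84
Species F: 1 + (0.35×1 + 0.65×2.84) = 3.196

3.84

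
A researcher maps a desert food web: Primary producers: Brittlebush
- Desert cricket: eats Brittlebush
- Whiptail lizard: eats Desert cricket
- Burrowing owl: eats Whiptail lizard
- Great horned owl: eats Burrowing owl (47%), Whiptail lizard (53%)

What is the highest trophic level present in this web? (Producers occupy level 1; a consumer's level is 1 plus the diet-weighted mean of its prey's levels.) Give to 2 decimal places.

4.47

Desert cricket: 1 + 1 = 2
Whiptail lizard: 1 + 2 = 3
Burrowing owl: 1 + 3 = 4
Great horned owl: 1 + (0.47×4 + 0.53×3) = 4.47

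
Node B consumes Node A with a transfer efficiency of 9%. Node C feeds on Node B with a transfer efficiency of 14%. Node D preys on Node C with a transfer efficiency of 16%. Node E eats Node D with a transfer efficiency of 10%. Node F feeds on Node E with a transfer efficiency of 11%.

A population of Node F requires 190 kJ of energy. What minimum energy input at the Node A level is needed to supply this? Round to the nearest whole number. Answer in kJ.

8567821 kJ

Cumulative transfer efficiency: 0.09 × 0.14 × 0.16 × 0.1 × 0.11 = 0.000022176
Node A energy = 190 / 0.000022176 = 8567821 kJ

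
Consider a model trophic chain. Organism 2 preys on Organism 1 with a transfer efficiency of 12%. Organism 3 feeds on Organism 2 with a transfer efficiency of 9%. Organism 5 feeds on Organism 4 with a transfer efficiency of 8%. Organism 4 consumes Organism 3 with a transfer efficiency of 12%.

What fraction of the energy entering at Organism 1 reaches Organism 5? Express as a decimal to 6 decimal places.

0.000104

Product of link efficiencies: 0.12 × 0.09 × 0.12 × 0.08 = 0.00010368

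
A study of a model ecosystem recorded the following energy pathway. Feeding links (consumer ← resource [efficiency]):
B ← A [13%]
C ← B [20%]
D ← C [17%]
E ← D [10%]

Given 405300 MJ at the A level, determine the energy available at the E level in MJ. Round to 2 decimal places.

B: 405300 × 0.13 = 52689 MJ
C: 52689 × 0.2 = 10537.8 MJ
D: 10537.8 × 0.17 = 1791.426 MJ
E: 1791.426 × 0.1 = 179.1426 MJ

179.14 MJ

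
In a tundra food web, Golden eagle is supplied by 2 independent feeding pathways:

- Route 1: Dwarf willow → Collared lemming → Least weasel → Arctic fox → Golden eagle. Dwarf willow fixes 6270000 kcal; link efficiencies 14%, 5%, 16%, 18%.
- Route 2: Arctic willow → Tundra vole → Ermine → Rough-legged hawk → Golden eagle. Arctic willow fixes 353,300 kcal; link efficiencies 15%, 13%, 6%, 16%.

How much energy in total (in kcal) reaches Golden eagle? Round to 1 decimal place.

1330.2 kcal

Route 1: 6270000 × 0.14 × 0.05 × 0.16 × 0.18 = 1264.032 kcal
Route 2: 353300 × 0.15 × 0.13 × 0.06 × 0.16 = 66.13776 kcal
Total at Golden eagle: 1264.032 + 66.13776 = 1330.16976 kcal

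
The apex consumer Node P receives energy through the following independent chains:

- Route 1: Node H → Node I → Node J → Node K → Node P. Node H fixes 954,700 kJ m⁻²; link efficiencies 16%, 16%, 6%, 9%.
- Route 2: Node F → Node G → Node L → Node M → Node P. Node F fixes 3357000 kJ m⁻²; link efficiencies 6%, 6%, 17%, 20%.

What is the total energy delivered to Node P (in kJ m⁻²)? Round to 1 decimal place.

Route 1: 954700 × 0.16 × 0.16 × 0.06 × 0.09 = 131.977728 kJ m⁻²
Route 2: 3357000 × 0.06 × 0.06 × 0.17 × 0.2 = 410.8968 kJ m⁻²
Total at Node P: 131.977728 + 410.8968 = 542.874528 kJ m⁻²

542.9 kJ m⁻²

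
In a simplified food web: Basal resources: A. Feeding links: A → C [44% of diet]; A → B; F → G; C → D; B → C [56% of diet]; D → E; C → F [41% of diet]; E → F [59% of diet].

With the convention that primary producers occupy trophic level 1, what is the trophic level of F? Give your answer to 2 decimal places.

4.74

B: 1 + 1 = 2
C: 1 + (0.44×1 + 0.56×2) = 2.56
D: 1 + 2.56 = 3.56
E: 1 + 3.56 = 4.56
F: 1 + (0.41×2.56 + 0.59×4.56) = 4.74
G: 1 + 4.74 = 5.74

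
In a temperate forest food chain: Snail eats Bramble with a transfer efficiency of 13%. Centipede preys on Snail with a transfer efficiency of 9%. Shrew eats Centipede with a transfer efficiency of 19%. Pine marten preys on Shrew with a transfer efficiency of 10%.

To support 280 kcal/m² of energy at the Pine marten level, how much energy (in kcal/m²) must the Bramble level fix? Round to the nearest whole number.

Cumulative transfer efficiency: 0.13 × 0.09 × 0.19 × 0.1 = 0.0002223
Bramble energy = 280 / 0.0002223 = 1259559 kcal/m²

1259559 kcal/m²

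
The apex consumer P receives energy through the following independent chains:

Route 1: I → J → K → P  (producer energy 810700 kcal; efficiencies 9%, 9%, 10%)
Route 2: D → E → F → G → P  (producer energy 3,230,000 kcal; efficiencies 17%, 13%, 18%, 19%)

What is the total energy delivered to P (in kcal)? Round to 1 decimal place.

Route 1: 810700 × 0.09 × 0.09 × 0.1 = 656.667 kcal
Route 2: 3230000 × 0.17 × 0.13 × 0.18 × 0.19 = 2441.2986 kcal
Total at P: 656.667 + 2441.2986 = 3097.9656 kcal

3098.0 kcal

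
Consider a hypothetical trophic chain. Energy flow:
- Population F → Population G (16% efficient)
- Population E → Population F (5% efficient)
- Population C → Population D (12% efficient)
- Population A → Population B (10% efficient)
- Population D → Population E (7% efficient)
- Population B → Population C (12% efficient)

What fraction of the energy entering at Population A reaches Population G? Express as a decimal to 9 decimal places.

Product of link efficiencies: 0.1 × 0.12 × 0.12 × 0.07 × 0.05 × 0.16 = 0.0000008064

0.000000806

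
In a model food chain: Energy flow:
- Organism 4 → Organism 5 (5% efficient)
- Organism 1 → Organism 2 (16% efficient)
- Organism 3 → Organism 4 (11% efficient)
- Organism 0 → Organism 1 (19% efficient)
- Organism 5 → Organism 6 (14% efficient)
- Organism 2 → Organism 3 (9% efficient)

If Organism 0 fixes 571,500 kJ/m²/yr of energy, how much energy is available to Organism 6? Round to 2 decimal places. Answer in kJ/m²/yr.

1.20 kJ/m²/yr

Organism 1: 571500 × 0.19 = 108585 kJ/m²/yr
Organism 2: 108585 × 0.16 = 17373.6 kJ/m²/yr
Organism 3: 17373.6 × 0.09 = 1563.624 kJ/m²/yr
Organism 4: 1563.624 × 0.11 = 171.99864 kJ/m²/yr
Organism 5: 171.99864 × 0.05 = 8.599932 kJ/m²/yr
Organism 6: 8.599932 × 0.14 = 1.20399048 kJ/m²/yr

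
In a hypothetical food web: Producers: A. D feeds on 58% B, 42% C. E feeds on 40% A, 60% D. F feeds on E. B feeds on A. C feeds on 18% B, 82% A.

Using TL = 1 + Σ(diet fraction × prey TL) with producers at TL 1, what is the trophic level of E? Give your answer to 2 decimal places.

3.25

B: 1 + 1 = 2
C: 1 + (0.18×2 + 0.82×1) = 2.18
D: 1 + (0.58×2 + 0.42×2.18) = 3.0756
E: 1 + (0.4×1 + 0.6×3.0756) = 3.24536
F: 1 + 3.24536 = 4.24536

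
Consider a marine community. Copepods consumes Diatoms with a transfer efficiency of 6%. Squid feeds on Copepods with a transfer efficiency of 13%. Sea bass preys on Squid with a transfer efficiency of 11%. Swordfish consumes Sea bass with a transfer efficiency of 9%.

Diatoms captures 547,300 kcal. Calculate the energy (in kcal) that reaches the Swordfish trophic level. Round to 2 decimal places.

42.26 kcal

Copepods: 547300 × 0.06 = 32838 kcal
Squid: 32838 × 0.13 = 4268.94 kcal
Sea bass: 4268.94 × 0.11 = 469.5834 kcal
Swordfish: 469.5834 × 0.09 = 42.262506 kcal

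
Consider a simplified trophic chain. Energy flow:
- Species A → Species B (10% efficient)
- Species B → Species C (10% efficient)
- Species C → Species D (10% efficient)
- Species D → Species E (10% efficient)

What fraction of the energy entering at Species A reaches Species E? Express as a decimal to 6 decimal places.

0.000100

Product of link efficiencies: 0.1 × 0.1 × 0.1 × 0.1 = 0.0001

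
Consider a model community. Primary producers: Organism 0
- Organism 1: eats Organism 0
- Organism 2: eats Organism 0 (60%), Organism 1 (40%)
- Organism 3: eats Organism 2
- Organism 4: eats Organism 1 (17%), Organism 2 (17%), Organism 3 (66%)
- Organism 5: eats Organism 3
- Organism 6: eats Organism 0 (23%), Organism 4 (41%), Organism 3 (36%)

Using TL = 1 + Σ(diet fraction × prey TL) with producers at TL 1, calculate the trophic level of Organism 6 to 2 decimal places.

4.09

Organism 1: 1 + 1 = 2
Organism 2: 1 + (0.6×1 + 0.4×2) = 2.4
Organism 3: 1 + 2.4 = 3.4
Organism 4: 1 + (0.17×2 + 0.17×2.4 + 0.66×3.4) = 3.992
Organism 5: 1 + 3.4 = 4.4
Organism 6: 1 + (0.23×1 + 0.41×3.992 + 0.36×3.4) = 4.09072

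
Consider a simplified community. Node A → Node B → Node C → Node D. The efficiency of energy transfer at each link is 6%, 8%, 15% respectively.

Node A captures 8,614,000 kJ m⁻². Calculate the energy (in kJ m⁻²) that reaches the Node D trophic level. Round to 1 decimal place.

6202.1 kJ m⁻²

Node B: 8614000 × 0.06 = 516840 kJ m⁻²
Node C: 516840 × 0.08 = 41347.2 kJ m⁻²
Node D: 41347.2 × 0.15 = 6202.08 kJ m⁻²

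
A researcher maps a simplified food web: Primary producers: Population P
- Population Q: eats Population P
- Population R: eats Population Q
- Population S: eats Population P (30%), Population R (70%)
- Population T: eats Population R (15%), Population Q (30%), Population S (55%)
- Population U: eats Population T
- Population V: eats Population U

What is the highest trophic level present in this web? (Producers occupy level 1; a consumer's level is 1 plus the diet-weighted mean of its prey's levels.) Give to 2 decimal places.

5.92

Population Q: 1 + 1 = 2
Population R: 1 + 2 = 3
Population S: 1 + (0.3×1 + 0.7×3) = 3.4
Population T: 1 + (0.15×3 + 0.3×2 + 0.55×3.4) = 3.92
Population U: 1 + 3.92 = 4.92
Population V: 1 + 4.92 = 5.92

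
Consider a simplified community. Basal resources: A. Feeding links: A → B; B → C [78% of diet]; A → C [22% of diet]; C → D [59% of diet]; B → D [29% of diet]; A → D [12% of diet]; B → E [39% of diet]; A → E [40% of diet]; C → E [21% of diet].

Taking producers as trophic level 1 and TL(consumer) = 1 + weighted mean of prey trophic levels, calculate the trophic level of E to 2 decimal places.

2.76

B: 1 + 1 = 2
C: 1 + (0.78×2 + 0.22×1) = 2.78
D: 1 + (0.59×2.78 + 0.29×2 + 0.12×1) = 3.3402
E: 1 + (0.39×2 + 0.4×1 + 0.21×2.78) = 2.7638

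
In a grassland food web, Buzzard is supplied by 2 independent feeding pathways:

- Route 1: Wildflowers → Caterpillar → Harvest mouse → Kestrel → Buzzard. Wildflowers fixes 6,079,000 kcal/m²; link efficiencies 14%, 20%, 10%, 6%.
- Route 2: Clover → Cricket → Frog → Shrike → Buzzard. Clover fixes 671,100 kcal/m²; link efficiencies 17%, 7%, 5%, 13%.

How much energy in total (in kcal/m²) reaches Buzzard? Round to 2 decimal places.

Route 1: 6079000 × 0.14 × 0.2 × 0.1 × 0.06 = 1021.272 kcal/m²
Route 2: 671100 × 0.17 × 0.07 × 0.05 × 0.13 = 51.909585 kcal/m²
Total at Buzzard: 1021.272 + 51.909585 = 1073.181585 kcal/m²

1073.18 kcal/m²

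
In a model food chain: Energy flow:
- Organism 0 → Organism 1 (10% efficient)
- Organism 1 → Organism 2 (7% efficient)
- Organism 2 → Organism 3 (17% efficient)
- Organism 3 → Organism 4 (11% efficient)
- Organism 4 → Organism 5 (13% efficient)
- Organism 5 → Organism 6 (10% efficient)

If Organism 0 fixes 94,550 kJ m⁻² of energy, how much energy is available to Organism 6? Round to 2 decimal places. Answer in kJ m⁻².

Organism 1: 94550 × 0.1 = 9455 kJ m⁻²
Organism 2: 9455 × 0.07 = 661.85 kJ m⁻²
Organism 3: 661.85 × 0.17 = 112.5145 kJ m⁻²
Organism 4: 112.5145 × 0.11 = 12.376595 kJ m⁻²
Organism 5: 12.376595 × 0.13 = 1.60895735 kJ m⁻²
Organism 6: 1.60895735 × 0.1 = 0.160895735 kJ m⁻²

0.16 kJ m⁻²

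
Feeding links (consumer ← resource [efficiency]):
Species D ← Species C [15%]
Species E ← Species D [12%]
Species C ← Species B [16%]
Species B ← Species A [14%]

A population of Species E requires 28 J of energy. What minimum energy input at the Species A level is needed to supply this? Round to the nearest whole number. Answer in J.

69444 J

Cumulative transfer efficiency: 0.14 × 0.16 × 0.15 × 0.12 = 0.0004032
Species A energy = 28 / 0.0004032 = 69444 J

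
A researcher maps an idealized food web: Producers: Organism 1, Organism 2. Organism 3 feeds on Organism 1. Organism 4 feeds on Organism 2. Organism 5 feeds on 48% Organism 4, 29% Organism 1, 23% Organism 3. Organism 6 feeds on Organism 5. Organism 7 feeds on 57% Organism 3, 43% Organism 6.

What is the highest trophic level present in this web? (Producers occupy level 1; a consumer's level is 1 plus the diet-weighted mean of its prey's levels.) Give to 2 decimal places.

3.74

Organism 3: 1 + 1 = 2
Organism 4: 1 + 1 = 2
Organism 5: 1 + (0.48×2 + 0.29×1 + 0.23×2) = 2.71
Organism 6: 1 + 2.71 = 3.71
Organism 7: 1 + (0.57×2 + 0.43×3.71) = 3.7353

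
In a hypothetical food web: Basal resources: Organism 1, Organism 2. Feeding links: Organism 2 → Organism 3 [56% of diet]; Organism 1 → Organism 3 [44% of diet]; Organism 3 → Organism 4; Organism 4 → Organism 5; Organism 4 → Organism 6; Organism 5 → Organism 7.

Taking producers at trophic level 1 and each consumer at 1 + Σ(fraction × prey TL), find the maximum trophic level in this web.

Organism 3: 1 + (0.56×1 + 0.44×1) = 2
Organism 4: 1 + 2 = 3
Organism 5: 1 + 3 = 4
Organism 6: 1 + 3 = 4
Organism 7: 1 + 4 = 5

5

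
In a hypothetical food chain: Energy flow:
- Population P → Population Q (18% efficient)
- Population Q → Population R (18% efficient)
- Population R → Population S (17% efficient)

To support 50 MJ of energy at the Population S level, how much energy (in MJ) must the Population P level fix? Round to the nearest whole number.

9078 MJ

Cumulative transfer efficiency: 0.18 × 0.18 × 0.17 = 0.005508
Population P energy = 50 / 0.005508 = 9078 MJ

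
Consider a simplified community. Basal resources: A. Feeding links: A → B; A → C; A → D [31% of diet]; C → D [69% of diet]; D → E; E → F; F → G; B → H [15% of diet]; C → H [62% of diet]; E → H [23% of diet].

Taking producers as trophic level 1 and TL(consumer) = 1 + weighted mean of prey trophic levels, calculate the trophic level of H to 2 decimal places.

3.39

B: 1 + 1 = 2
C: 1 + 1 = 2
D: 1 + (0.31×1 + 0.69×2) = 2.69
E: 1 + 2.69 = 3.69
F: 1 + 3.69 = 4.69
G: 1 + 4.69 = 5.69
H: 1 + (0.15×2 + 0.62×2 + 0.23×3.69) = 3.3887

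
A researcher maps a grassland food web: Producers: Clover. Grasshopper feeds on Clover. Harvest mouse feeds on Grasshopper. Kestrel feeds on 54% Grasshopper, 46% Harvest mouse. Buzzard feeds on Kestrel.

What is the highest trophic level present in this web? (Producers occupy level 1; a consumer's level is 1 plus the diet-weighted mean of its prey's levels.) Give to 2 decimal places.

Grasshopper: 1 + 1 = 2
Harvest mouse: 1 + 2 = 3
Kestrel: 1 + (0.54×2 + 0.46×3) = 3.46
Buzzard: 1 + 3.46 = 4.46

4.46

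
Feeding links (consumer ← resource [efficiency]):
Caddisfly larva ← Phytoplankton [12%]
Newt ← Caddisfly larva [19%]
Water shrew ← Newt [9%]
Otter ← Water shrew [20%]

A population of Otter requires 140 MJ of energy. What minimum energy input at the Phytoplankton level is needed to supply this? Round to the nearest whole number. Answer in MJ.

Cumulative transfer efficiency: 0.12 × 0.19 × 0.09 × 0.2 = 0.0004104
Phytoplankton energy = 140 / 0.0004104 = 341131 MJ

341131 MJ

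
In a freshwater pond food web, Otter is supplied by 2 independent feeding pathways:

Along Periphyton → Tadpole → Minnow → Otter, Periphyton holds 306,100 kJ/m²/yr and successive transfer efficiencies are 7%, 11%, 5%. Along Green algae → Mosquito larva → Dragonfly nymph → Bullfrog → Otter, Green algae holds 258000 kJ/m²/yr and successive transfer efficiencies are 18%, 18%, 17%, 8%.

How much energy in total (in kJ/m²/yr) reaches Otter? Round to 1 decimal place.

231.5 kJ/m²/yr

Via Periphyton: 306100 × 0.07 × 0.11 × 0.05 = 117.8485 kJ/m²/yr
Via Green algae: 258000 × 0.18 × 0.18 × 0.17 × 0.08 = 113.68512 kJ/m²/yr
Total at Otter: 117.8485 + 113.68512 = 231.53362 kJ/m²/yr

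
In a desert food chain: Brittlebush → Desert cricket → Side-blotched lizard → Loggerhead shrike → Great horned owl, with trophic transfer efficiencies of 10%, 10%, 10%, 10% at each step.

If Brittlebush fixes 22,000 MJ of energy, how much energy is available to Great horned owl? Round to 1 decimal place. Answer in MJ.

Desert cricket: 22000 × 0.1 = 2200 MJ
Side-blotched lizard: 2200 × 0.1 = 220 MJ
Loggerhead shrike: 220 × 0.1 = 22 MJ
Great horned owl: 22 × 0.1 = 2.2 MJ

2.2 MJ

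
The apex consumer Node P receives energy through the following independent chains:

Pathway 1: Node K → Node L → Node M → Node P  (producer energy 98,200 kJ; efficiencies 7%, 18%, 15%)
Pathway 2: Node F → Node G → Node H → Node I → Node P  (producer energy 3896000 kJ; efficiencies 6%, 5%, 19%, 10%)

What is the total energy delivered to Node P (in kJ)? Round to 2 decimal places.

407.67 kJ

Pathway 1: 98200 × 0.07 × 0.18 × 0.15 = 185.598 kJ
Pathway 2: 3896000 × 0.06 × 0.05 × 0.19 × 0.1 = 222.072 kJ
Total at Node P: 185.598 + 222.072 = 407.67 kJ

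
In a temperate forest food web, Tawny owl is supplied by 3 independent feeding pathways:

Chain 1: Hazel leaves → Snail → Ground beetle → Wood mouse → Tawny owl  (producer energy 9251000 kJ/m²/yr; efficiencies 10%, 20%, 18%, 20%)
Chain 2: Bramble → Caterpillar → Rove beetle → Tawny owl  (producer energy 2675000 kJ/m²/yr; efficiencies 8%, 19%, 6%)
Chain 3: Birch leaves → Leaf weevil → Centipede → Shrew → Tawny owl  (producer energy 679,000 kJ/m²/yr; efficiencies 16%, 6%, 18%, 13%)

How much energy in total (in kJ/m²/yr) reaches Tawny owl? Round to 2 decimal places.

9252.85 kJ/m²/yr

Chain 1: 9251000 × 0.1 × 0.2 × 0.18 × 0.2 = 6660.72 kJ/m²/yr
Chain 2: 2675000 × 0.08 × 0.19 × 0.06 = 2439.6 kJ/m²/yr
Chain 3: 679000 × 0.16 × 0.06 × 0.18 × 0.13 = 152.53056 kJ/m²/yr
Total at Tawny owl: 6660.72 + 2439.6 + 152.53056 = 9252.85056 kJ/m²/yr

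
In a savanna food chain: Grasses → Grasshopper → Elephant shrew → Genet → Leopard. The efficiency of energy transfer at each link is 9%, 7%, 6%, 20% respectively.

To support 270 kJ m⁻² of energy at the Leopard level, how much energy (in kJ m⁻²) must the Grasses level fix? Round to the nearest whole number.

Cumulative transfer efficiency: 0.09 × 0.07 × 0.06 × 0.2 = 0.0000756
Grasses energy = 270 / 0.0000756 = 3571429 kJ m⁻²

3571429 kJ m⁻²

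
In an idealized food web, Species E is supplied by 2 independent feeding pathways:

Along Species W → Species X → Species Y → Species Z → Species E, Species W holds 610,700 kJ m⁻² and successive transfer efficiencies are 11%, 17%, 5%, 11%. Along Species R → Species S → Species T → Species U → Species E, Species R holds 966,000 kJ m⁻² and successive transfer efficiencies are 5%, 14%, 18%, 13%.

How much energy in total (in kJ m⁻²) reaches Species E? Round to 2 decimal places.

Via Species W: 610700 × 0.11 × 0.17 × 0.05 × 0.11 = 62.810495 kJ m⁻²
Via Species R: 966000 × 0.05 × 0.14 × 0.18 × 0.13 = 158.2308 kJ m⁻²
Total at Species E: 62.810495 + 158.2308 = 221.041295 kJ m⁻²

221.04 kJ m⁻²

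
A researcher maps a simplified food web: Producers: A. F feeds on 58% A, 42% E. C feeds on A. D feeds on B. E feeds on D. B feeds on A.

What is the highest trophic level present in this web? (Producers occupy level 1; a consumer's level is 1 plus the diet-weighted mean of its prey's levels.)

4

B: 1 + 1 = 2
C: 1 + 1 = 2
D: 1 + 2 = 3
E: 1 + 3 = 4
F: 1 + (0.58×1 + 0.42×4) = 3.26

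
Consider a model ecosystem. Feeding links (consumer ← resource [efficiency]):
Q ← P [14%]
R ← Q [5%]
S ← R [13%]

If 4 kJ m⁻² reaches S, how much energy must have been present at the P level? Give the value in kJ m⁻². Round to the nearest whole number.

4396 kJ m⁻²

Cumulative transfer efficiency: 0.14 × 0.05 × 0.13 = 0.00091
P energy = 4 / 0.00091 = 4396 kJ m⁻²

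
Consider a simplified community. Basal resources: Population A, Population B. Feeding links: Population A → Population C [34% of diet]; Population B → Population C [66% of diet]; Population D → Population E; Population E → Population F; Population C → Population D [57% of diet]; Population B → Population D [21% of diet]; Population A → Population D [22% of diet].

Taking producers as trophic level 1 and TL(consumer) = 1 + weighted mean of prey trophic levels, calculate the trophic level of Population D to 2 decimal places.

Population C: 1 + (0.66×1 + 0.34×1) = 2
Population D: 1 + (0.57×2 + 0.22×1 + 0.21×1) = 2.57
Population E: 1 + 2.57 = 3.57
Population F: 1 + 3.57 = 4.57

2.57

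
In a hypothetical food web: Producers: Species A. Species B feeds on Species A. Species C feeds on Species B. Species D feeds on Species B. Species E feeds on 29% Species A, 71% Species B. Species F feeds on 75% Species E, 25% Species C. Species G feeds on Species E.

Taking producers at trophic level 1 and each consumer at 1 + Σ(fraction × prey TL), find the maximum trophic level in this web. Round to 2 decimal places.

Species B: 1 + 1 = 2
Species C: 1 + 2 = 3
Species D: 1 + 2 = 3
Species E: 1 + (0.29×1 + 0.71×2) = 2.71
Species F: 1 + (0.75×2.71 + 0.25×3) = 3.7825
Species G: 1 + 2.71 = 3.71

3.78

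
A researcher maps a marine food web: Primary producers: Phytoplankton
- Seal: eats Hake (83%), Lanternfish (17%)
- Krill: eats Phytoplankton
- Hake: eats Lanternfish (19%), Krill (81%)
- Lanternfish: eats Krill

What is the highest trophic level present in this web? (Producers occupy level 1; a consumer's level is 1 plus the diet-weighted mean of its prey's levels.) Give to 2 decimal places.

4.16

Krill: 1 + 1 = 2
Lanternfish: 1 + 2 = 3
Hake: 1 + (0.19×3 + 0.81×2) = 3.19
Seal: 1 + (0.83×3.19 + 0.17×3) = 4.1577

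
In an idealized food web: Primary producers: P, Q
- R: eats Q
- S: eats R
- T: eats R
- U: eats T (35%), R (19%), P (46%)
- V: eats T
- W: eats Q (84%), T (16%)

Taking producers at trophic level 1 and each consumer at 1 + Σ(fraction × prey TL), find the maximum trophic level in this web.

4

R: 1 + 1 = 2
S: 1 + 2 = 3
T: 1 + 2 = 3
U: 1 + (0.35×3 + 0.19×2 + 0.46×1) = 2.89
V: 1 + 3 = 4
W: 1 + (0.84×1 + 0.16×3) = 2.32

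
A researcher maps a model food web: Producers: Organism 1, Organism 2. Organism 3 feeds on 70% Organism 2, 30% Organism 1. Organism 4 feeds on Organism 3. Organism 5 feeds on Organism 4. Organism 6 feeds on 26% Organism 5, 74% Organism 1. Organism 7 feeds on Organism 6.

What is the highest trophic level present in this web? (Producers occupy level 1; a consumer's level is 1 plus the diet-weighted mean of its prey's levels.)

4

Organism 3: 1 + (0.7×1 + 0.3×1) = 2
Organism 4: 1 + 2 = 3
Organism 5: 1 + 3 = 4
Organism 6: 1 + (0.26×4 + 0.74×1) = 2.78
Organism 7: 1 + 2.78 = 3.78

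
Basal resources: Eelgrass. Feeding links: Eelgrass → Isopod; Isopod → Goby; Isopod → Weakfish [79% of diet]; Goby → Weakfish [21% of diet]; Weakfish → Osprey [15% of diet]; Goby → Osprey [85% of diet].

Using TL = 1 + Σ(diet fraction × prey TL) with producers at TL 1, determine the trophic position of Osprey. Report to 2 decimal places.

Isopod: 1 + 1 = 2
Goby: 1 + 2 = 3
Weakfish: 1 + (0.79×2 + 0.21×3) = 3.21
Osprey: 1 + (0.15×3.21 + 0.85×3) = 4.0315

4.03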